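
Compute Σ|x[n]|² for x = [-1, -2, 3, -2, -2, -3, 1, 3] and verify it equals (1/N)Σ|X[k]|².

Time domain:
Σ|x[n]|² = |-1|² + |-2|² + |3|² + |-2|² + |-2|² + |-3|² + |1|² + |3|² = 41.0000

Frequency domain:
(1/8)Σ|X[k]|² = (1/8)(|-3|² + |5.2426+0.8284i|² + |-7+6i|² + |-3.2426+4.8284i|² + |5|² + |-3.2426-4.8284i|² + |-7-6i|² + |5.2426-0.8284i|²) = (1/8)·328.0000 = 41.0000

Both sides agree, confirming Parseval's theorem.

Σ|x[n]|² = (1/N)Σ|X[k]|² = 41.0000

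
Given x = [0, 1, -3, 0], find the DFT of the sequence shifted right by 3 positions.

Time shift by 3: X_shifted[k] = ω_4^(3k) · X[k]
Shifted x = [1, -3, 0, 0]

DFT(x[n-3]) = [-2, 1+3i, 4, 1-3i]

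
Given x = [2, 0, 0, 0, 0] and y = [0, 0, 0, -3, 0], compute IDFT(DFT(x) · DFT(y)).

(x ⊛ y)[n] = Σ(m=0 to 4) x[m] · y[(n-m) mod 5]

Computing each output sample:
(x ⊛ y)[0] = 0
(x ⊛ y)[1] = 0
(x ⊛ y)[2] = 0
(x ⊛ y)[3] = -6
(x ⊛ y)[4] = 0

x ⊛ y = [0, 0, 0, -6, 0]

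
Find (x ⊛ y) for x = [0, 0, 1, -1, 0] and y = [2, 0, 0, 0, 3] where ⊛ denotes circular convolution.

(x ⊛ y)[n] = Σ(m=0 to 4) x[m] · y[(n-m) mod 5]

Computing each output sample:
(x ⊛ y)[0] = 0
(x ⊛ y)[1] = 3
(x ⊛ y)[2] = -1
(x ⊛ y)[3] = -2
(x ⊛ y)[4] = 0

x ⊛ y = [0, 3, -1, -2, 0]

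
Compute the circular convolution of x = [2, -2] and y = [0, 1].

(x ⊛ y)[n] = Σ(m=0 to 1) x[m] · y[(n-m) mod 2]

Computing each output sample:
(x ⊛ y)[0] = -2
(x ⊛ y)[1] = 2

x ⊛ y = [-2, 2]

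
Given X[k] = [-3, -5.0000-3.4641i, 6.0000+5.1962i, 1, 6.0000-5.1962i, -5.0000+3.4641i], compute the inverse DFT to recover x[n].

x[n] = (1/6) Σ(k=0 to 5) X[k] · e^(2πikn/6)

Computing each x[n]:
x[0] = 0
x[1] = -3
x[2] = 2
x[3] = 3
x[4] = -3
x[5] = -2

x = [0, -3, 2, 3, -3, -2]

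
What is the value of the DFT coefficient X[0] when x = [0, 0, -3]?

X[0] = Σ(n=0 to 2) x[n] · ω_3^0 = Σ x[n]
= (0) + (0) + (-3)

X[0] = -3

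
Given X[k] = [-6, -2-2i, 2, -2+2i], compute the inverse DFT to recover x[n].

x[n] = (1/4) Σ(k=0 to 3) X[k] · e^(2πikn/4)

Computing each x[n]:
x[0] = -2
x[1] = -1
x[2] = 0
x[3] = -3

x = [-2, -1, 0, -3]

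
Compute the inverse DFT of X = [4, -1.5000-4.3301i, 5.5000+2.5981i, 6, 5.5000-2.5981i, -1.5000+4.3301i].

x[n] = (1/6) Σ(k=0 to 5) X[k] · e^(2πikn/6)

Computing each x[n]:
x[0] = 3
x[1] = -1
x[2] = 3
x[3] = 2
x[4] = -1
x[5] = -2

x = [3, -1, 3, 2, -1, -2]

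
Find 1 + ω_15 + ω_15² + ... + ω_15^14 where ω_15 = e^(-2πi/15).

Sum of all nth roots of unity equals 0 for n > 1 (geometric series with r ≠ 1).

0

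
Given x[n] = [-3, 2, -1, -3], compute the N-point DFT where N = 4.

X[k] = Σ(n=0 to 3) x[n] · ω_4^(nk)
where ω_4 = e^(-2πi/4)

Computing each X[k]:
X[0] = -5
X[1] = -2-5i
X[2] = -3
X[3] = -2+5i

X = [-5, -2-5i, -3, -2+5i]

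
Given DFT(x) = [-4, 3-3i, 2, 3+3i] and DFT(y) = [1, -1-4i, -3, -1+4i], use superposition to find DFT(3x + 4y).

By linearity: DFT(3x + 4y) = 3·DFT(x) + 4·DFT(y)
= 3·[-4, 3-3i, 2, 3+3i] + 4·[1, -1-4i, -3, -1+4i]

Computing element-wise:
Z[0] = 3·(-4) + 4·(1) = -8
Z[1] = 3·(3-3i) + 4·(-1-4i) = 5-25i
Z[2] = 3·(2) + 4·(-3) = -6
Z[3] = 3·(3+3i) + 4·(-1+4i) = 5+25i

DFT(3x + 4y) = 3·X + 4·Y = [-8, 5-25i, -6, 5+25i]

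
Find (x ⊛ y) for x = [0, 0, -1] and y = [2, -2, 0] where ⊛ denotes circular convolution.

(x ⊛ y)[n] = Σ(m=0 to 2) x[m] · y[(n-m) mod 3]

Computing each output sample:
(x ⊛ y)[0] = 2
(x ⊛ y)[1] = 0
(x ⊛ y)[2] = -2

x ⊛ y = [2, 0, -2]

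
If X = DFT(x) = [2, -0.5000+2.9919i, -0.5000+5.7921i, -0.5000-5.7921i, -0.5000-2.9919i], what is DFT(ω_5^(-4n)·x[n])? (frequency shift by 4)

Modulation property: DFT(ω_5^(-4n)·x[n]) = X[(k-4) mod 5], so circularly shift X by 4 positions.

X[k-4] = [-0.5000+2.9919i, -0.5000+5.7921i, -0.5000-5.7921i, -0.5000-2.9919i, 2]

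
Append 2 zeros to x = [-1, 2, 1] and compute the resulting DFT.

Original 3-point DFT: [2, -2.5000-0.8660i, -2.5000+0.8660i]
Zero-padded 5-point DFT provides frequency interpolation.

DFT_5([x, 0, ...]) = [2, -1.1910-2.4899i, -2.3090-0.2245i, -2.3090+0.2245i, -1.1910+2.4899i]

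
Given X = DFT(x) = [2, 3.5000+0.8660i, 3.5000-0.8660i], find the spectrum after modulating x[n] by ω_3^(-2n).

Modulation property: DFT(ω_3^(-2n)·x[n]) = X[(k-2) mod 3], so circularly shift X by 2 positions.

X[k-2] = [3.5000+0.8660i, 3.5000-0.8660i, 2]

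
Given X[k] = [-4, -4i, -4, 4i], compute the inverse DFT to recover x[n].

x[n] = (1/4) Σ(k=0 to 3) X[k] · e^(2πikn/4)

Computing each x[n]:
x[0] = -2
x[1] = 2
x[2] = -2
x[3] = -2

x = [-2, 2, -2, -2]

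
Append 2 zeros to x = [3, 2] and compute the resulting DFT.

Original 2-point DFT: [5, 1]
Zero-padded 4-point DFT provides frequency interpolation.

DFT_4([x, 0, ...]) = [5, 3-2i, 1, 3+2i]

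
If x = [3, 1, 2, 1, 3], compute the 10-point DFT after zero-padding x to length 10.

Original 5-point DFT: [10, 1.8090+1.3143i, 0.6910+2.1266i, 0.6910-2.1266i, 1.8090-1.3143i]
Zero-padded 10-point DFT provides frequency interpolation.

DFT_10([x, 0, ...]) = [10, 1.6910-5.2043i, 1.8090+1.3143i, 2.8090-2.0409i, 0.6910+2.1266i, 6, 0.6910-2.1266i, 2.8090+2.0409i, 1.8090-1.3143i, 1.6910+5.2043i]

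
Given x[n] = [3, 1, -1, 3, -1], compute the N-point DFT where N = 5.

X[k] = Σ(n=0 to 4) x[n] · ω_5^(nk)
where ω_5 = e^(-2πi/5)

Computing each X[k]:
X[0] = 5
X[1] = 1.3820+0.4490i
X[2] = 3.6180-4.9798i
X[3] = 3.6180+4.9798i
X[4] = 1.3820-0.4490i

X = [5, 1.3820+0.4490i, 3.6180-4.9798i, 3.6180+4.9798i, 1.3820-0.4490i]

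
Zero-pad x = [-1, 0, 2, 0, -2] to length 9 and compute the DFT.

Original 5-point DFT: [-1, -3.2361-3.0777i, 1.2361+0.7265i, 1.2361-0.7265i, -3.2361+3.0777i]
Zero-padded 9-point DFT provides frequency interpolation.

DFT_9([x, 0, ...]) = [-1, 1.2267-1.2856i, -4.4115-1.9696i, -1.0000+3.4641i, 0.1848-0.6840i, 0.1848+0.6840i, -1.0000-3.4641i, -4.4115+1.9696i, 1.2267+1.2856i]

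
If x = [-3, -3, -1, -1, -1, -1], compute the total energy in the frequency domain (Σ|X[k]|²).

Parseval: Σ|x[n]|² = (1/N)Σ|X[k]|², so Σ|X[k]|² = N·Σ|x[n]|² = 6·22.0000

Σ|X[k]|² = N·Σ|x[n]|² = 6·22.0000 = 132.0000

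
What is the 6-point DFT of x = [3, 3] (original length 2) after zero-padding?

Original 2-point DFT: [6, 0]
Zero-padded 6-point DFT provides frequency interpolation.

DFT_6([x, 0, ...]) = [6, 4.5000-2.5981i, 1.5000-2.5981i, 0, 1.5000+2.5981i, 4.5000+2.5981i]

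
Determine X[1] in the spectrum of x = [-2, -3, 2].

X[1] = Σ(n=0 to 2) x[n] · ω_3^(1n) where ω_3 = e^(-2πi/3)
= (-2)·ω_3^0 + (-3)·ω_3^1 + (2)·ω_3^2

X[1] = -1.5000+4.3301i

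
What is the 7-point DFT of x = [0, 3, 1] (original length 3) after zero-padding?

Original 3-point DFT: [4, -2.0000-1.7321i, -2.0000+1.7321i]
Zero-padded 7-point DFT provides frequency interpolation.

DFT_7([x, 0, ...]) = [4, 1.6479-3.3204i, -1.5685-2.4909i, -2.0794-0.5198i, -2.0794+0.5198i, -1.5685+2.4909i, 1.6479+3.3204i]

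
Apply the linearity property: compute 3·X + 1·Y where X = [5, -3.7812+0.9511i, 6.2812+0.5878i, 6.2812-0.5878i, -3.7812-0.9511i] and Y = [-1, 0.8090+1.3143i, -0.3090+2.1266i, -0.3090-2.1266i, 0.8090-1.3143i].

By linearity: DFT(3x + 1y) = 3·DFT(x) + 1·DFT(y)
= 3·[5, -3.7812+0.9511i, 6.2812+0.5878i, 6.2812-0.5878i, -3.7812-0.9511i] + 1·[-1, 0.8090+1.3143i, -0.3090+2.1266i, -0.3090-2.1266i, 0.8090-1.3143i]

Computing element-wise:
Z[0] = 3·(5) + 1·(-1) = 14
Z[1] = 3·(-3.7812+0.9511i) + 1·(0.8090+1.3143i) = -10.5346+4.1676i
Z[2] = 3·(6.2812+0.5878i) + 1·(-0.3090+2.1266i) = 18.5346+3.8900i
Z[3] = 3·(6.2812-0.5878i) + 1·(-0.3090-2.1266i) = 18.5346-3.8900i
Z[4] = 3·(-3.7812-0.9511i) + 1·(0.8090-1.3143i) = -10.5346-4.1676i

DFT(3x + 1y) = 3·X + 1·Y = [14, -10.5346+4.1676i, 18.5346+3.8900i, 18.5346-3.8900i, -10.5346-4.1676i]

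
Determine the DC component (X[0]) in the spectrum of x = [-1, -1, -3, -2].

X[0] = Σ(n=0 to 3) x[n] · ω_4^0 = Σ x[n]
= (-1) + (-1) + (-3) + (-2)

X[0] = -7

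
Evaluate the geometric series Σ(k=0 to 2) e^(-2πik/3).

Sum of all nth roots of unity equals 0 for n > 1 (geometric series with r ≠ 1).

0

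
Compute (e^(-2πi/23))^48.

Since ω_23^23 = 1, powers reduce modulo 23.
48 mod 23 = 2
So ω_23^48 = ω_23^2 = e^(-2πi·2/23)

ω_23^48 = ω_23^2 = 0.8544-0.5196i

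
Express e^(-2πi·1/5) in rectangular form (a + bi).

ω_5^1 = e^(-2πi·1/5)
= cos(-2π·1/5) + i·sin(-2π·1/5)
= cos(-2π/5) + i·sin(-2π/5)

ω_5^1 = cos(-2π/5) + i·sin(-2π/5) = 0.3090-0.9511i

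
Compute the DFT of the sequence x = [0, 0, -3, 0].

X[k] = Σ(n=0 to 3) x[n] · ω_4^(nk)
where ω_4 = e^(-2πi/4)

Computing each X[k]:
X[0] = -3
X[1] = 3
X[2] = -3
X[3] = 3

X = [-3, 3, -3, 3]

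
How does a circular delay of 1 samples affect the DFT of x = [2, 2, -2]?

Time shift by 1: X_shifted[k] = ω_3^(1k) · X[k]
Shifted x = [-2, 2, 2]

DFT(x[n-1]) = [2, -4, -4]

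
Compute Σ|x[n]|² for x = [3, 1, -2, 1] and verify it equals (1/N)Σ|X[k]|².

Time domain:
Σ|x[n]|² = |3|² + |1|² + |-2|² + |1|² = 15.0000

Frequency domain:
(1/4)Σ|X[k]|² = (1/4)(|3|² + |5|² + |-1|² + |5|²) = (1/4)·60.0000 = 15.0000

Both sides agree, confirming Parseval's theorem.

Σ|x[n]|² = (1/N)Σ|X[k]|² = 15.0000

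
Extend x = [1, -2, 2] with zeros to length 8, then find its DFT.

Original 3-point DFT: [1, 1.0000+3.4641i, 1.0000-3.4641i]
Zero-padded 8-point DFT provides frequency interpolation.

DFT_8([x, 0, ...]) = [1, -0.4142-0.5858i, -1+2i, 2.4142+3.4142i, 5, 2.4142-3.4142i, -1-2i, -0.4142+0.5858i]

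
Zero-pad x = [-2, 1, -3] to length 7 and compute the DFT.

Original 3-point DFT: [-4, -1.0000-3.4641i, -1.0000+3.4641i]
Zero-padded 7-point DFT provides frequency interpolation.

DFT_7([x, 0, ...]) = [-4, -0.7089+2.1430i, 0.4804-2.2766i, -4.7714-2.7794i, -4.7714+2.7794i, 0.4804+2.2766i, -0.7089-2.1430i]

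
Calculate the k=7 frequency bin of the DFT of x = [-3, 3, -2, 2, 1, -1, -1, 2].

X[7] = Σ(n=0 to 7) x[n] · ω_8^(7n) where ω_8 = e^(-2πi/8)
= (-3)·ω_8^0 + (3)·ω_8^7 + (-2)·ω_8^14 + (2)·ω_8^21 + (1)·ω_8^28 + (-1)·ω_8^35 + (-1)·ω_8^42 + (2)·ω_8^49

X[7] = -1.1716+1.8284i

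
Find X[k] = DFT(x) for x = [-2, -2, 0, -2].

X[k] = Σ(n=0 to 3) x[n] · ω_4^(nk)
where ω_4 = e^(-2πi/4)

Computing each X[k]:
X[0] = -6
X[1] = -2
X[2] = 2
X[3] = -2

X = [-6, -2, 2, -2]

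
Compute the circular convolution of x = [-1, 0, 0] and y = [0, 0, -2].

(x ⊛ y)[n] = Σ(m=0 to 2) x[m] · y[(n-m) mod 3]

Computing each output sample:
(x ⊛ y)[0] = 0
(x ⊛ y)[1] = 0
(x ⊛ y)[2] = 2

x ⊛ y = [0, 0, 2]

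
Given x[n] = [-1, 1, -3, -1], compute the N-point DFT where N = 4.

X[k] = Σ(n=0 to 3) x[n] · ω_4^(nk)
where ω_4 = e^(-2πi/4)

Computing each X[k]:
X[0] = -4
X[1] = 2-2i
X[2] = -4
X[3] = 2+2i

X = [-4, 2-2i, -4, 2+2i]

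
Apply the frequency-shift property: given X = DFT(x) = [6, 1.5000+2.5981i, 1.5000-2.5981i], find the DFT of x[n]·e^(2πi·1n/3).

Modulation property: DFT(ω_3^(-1n)·x[n]) = X[(k-1) mod 3], so circularly shift X by 1 positions.

X[k-1] = [1.5000-2.5981i, 6, 1.5000+2.5981i]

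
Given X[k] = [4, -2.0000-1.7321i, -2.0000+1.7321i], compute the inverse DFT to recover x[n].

x[n] = (1/3) Σ(k=0 to 2) X[k] · e^(2πikn/3)

Computing each x[n]:
x[0] = 0
x[1] = 3
x[2] = 1

x = [0, 3, 1]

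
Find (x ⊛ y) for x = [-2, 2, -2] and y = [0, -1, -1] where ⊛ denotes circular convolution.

(x ⊛ y)[n] = Σ(m=0 to 2) x[m] · y[(n-m) mod 3]

Computing each output sample:
(x ⊛ y)[0] = 0
(x ⊛ y)[1] = 4
(x ⊛ y)[2] = 0

x ⊛ y = [0, 4, 0]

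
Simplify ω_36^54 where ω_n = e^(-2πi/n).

Since ω_36^36 = 1, powers reduce modulo 36.
54 mod 36 = 18
So ω_36^54 = ω_36^18 = e^(-2πi·18/36)

ω_36^54 = ω_36^18 = -1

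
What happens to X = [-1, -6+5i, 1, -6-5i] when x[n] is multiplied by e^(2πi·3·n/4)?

Modulation property: DFT(ω_4^(-3n)·x[n]) = X[(k-3) mod 4], so circularly shift X by 3 positions.

X[k-3] = [-6+5i, 1, -6-5i, -1]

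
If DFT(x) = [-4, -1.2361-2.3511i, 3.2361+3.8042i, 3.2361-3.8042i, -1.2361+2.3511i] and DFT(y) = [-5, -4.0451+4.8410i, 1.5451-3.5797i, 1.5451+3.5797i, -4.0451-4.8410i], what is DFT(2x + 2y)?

By linearity: DFT(2x + 2y) = 2·DFT(x) + 2·DFT(y)
= 2·[-4, -1.2361-2.3511i, 3.2361+3.8042i, 3.2361-3.8042i, -1.2361+2.3511i] + 2·[-5, -4.0451+4.8410i, 1.5451-3.5797i, 1.5451+3.5797i, -4.0451-4.8410i]

Computing element-wise:
Z[0] = 2·(-4) + 2·(-5) = -18
Z[1] = 2·(-1.2361-2.3511i) + 2·(-4.0451+4.8410i) = -10.5624+4.9798i
Z[2] = 2·(3.2361+3.8042i) + 2·(1.5451-3.5797i) = 9.5624+0.4490i
Z[3] = 2·(3.2361-3.8042i) + 2·(1.5451+3.5797i) = 9.5624-0.4490i
Z[4] = 2·(-1.2361+2.3511i) + 2·(-4.0451-4.8410i) = -10.5624-4.9798i

DFT(2x + 2y) = 2·X + 2·Y = [-18, -10.5624+4.9798i, 9.5624+0.4490i, 9.5624-0.4490i, -10.5624-4.9798i]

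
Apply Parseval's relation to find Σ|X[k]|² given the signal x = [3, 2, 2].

Parseval: Σ|x[n]|² = (1/N)Σ|X[k]|², so Σ|X[k]|² = N·Σ|x[n]|² = 3·17.0000

Σ|X[k]|² = N·Σ|x[n]|² = 3·17.0000 = 51.0000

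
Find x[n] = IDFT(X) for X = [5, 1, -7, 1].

x[n] = (1/4) Σ(k=0 to 3) X[k] · e^(2πikn/4)

Computing each x[n]:
x[0] = 0
x[1] = 3
x[2] = -1
x[3] = 3

x = [0, 3, -1, 3]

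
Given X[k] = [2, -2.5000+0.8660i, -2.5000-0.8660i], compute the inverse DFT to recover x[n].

x[n] = (1/3) Σ(k=0 to 2) X[k] · e^(2πikn/3)

Computing each x[n]:
x[0] = -1
x[1] = 1
x[2] = 2

x = [-1, 1, 2]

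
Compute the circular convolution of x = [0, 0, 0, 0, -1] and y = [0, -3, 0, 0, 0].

(x ⊛ y)[n] = Σ(m=0 to 4) x[m] · y[(n-m) mod 5]

Computing each output sample:
(x ⊛ y)[0] = 3
(x ⊛ y)[1] = 0
(x ⊛ y)[2] = 0
(x ⊛ y)[3] = 0
(x ⊛ y)[4] = 0

x ⊛ y = [3, 0, 0, 0, 0]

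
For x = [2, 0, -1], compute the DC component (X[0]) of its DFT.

X[0] = Σ(n=0 to 2) x[n] · ω_3^0 = Σ x[n]
= (2) + (0) + (-1)

X[0] = 1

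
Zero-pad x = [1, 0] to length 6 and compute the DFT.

Original 2-point DFT: [1, 1]
Zero-padded 6-point DFT provides frequency interpolation.

DFT_6([x, 0, ...]) = [1, 1, 1, 1, 1, 1]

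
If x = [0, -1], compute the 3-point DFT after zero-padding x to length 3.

Original 2-point DFT: [-1, 1]
Zero-padded 3-point DFT provides frequency interpolation.

DFT_3([x, 0, ...]) = [-1, 0.5000+0.8660i, 0.5000-0.8660i]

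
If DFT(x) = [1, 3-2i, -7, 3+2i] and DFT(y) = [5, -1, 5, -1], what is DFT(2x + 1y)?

By linearity: DFT(2x + 1y) = 2·DFT(x) + 1·DFT(y)
= 2·[1, 3-2i, -7, 3+2i] + 1·[5, -1, 5, -1]

Computing element-wise:
Z[0] = 2·(1) + 1·(5) = 7
Z[1] = 2·(3-2i) + 1·(-1) = 5-4i
Z[2] = 2·(-7) + 1·(5) = -9
Z[3] = 2·(3+2i) + 1·(-1) = 5+4i

DFT(2x + 1y) = 2·X + 1·Y = [7, 5-4i, -9, 5+4i]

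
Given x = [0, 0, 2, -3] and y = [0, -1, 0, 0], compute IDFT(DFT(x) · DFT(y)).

(x ⊛ y)[n] = Σ(m=0 to 3) x[m] · y[(n-m) mod 4]

Computing each output sample:
(x ⊛ y)[0] = 3
(x ⊛ y)[1] = 0
(x ⊛ y)[2] = 0
(x ⊛ y)[3] = -2

x ⊛ y = [3, 0, 0, -2]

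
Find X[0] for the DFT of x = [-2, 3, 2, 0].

X[0] = Σ(n=0 to 3) x[n] · ω_4^0 = Σ x[n]
= (-2) + (3) + (2) + (0)

X[0] = 3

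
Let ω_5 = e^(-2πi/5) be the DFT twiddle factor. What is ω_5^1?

ω_5^1 = e^(-2πi·1/5)
= cos(-2π·1/5) + i·sin(-2π·1/5)
= cos(-2π/5) + i·sin(-2π/5)

ω_5^1 = cos(-2π/5) + i·sin(-2π/5) = 0.3090-0.9511i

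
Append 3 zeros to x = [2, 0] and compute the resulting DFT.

Original 2-point DFT: [2, 2]
Zero-padded 5-point DFT provides frequency interpolation.

DFT_5([x, 0, ...]) = [2, 2, 2, 2, 2]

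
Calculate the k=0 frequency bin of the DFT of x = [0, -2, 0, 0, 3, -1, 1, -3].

X[0] = Σ(n=0 to 7) x[n] · ω_8^0 = Σ x[n]
= (0) + (-2) + (0) + (0) + (3) + (-1) + (1) + (-3)

X[0] = -2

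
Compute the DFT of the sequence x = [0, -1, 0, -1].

X[k] = Σ(n=0 to 3) x[n] · ω_4^(nk)
where ω_4 = e^(-2πi/4)

Computing each X[k]:
X[0] = -2
X[1] = 0
X[2] = 2
X[3] = 0

X = [-2, 0, 2, 0]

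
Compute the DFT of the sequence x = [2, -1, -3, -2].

X[k] = Σ(n=0 to 3) x[n] · ω_4^(nk)
where ω_4 = e^(-2πi/4)

Computing each X[k]:
X[0] = -4
X[1] = 5-1i
X[2] = 2
X[3] = 5+1i

X = [-4, 5-1i, 2, 5+1i]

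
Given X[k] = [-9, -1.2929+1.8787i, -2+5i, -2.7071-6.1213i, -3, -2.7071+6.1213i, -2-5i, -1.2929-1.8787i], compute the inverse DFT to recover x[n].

x[n] = (1/8) Σ(k=0 to 7) X[k] · e^(2πikn/8)

Computing each x[n]:
x[0] = -3
x[1] = -1
x[2] = -3
x[3] = 1
x[4] = -1
x[5] = -3
x[6] = 1
x[7] = 0

x = [-3, -1, -3, 1, -1, -3, 1, 0]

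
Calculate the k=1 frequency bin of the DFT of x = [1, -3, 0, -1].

X[1] = Σ(n=0 to 3) x[n] · ω_4^(1n) where ω_4 = e^(-2πi/4)
= (1)·ω_4^0 + (-3)·ω_4^1 + (0)·ω_4^2 + (-1)·ω_4^3

X[1] = 1+2i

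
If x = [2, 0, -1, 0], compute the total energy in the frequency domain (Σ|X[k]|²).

Parseval: Σ|x[n]|² = (1/N)Σ|X[k]|², so Σ|X[k]|² = N·Σ|x[n]|² = 4·5.0000

Σ|X[k]|² = N·Σ|x[n]|² = 4·5.0000 = 20.0000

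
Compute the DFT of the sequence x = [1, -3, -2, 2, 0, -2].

X[k] = Σ(n=0 to 5) x[n] · ω_6^(nk)
where ω_6 = e^(-2πi/6)

Computing each X[k]:
X[0] = -4
X[1] = -2.5000+2.5981i
X[2] = 6.5000-0.8660i
X[3] = 2
X[4] = 6.5000+0.8660i
X[5] = -2.5000-2.5981i

X = [-4, -2.5000+2.5981i, 6.5000-0.8660i, 2, 6.5000+0.8660i, -2.5000-2.5981i]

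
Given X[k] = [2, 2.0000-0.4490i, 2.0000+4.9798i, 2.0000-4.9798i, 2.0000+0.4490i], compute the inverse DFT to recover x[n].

x[n] = (1/5) Σ(k=0 to 4) X[k] · e^(2πikn/5)

Computing each x[n]:
x[0] = 2
x[1] = -1
x[2] = 2
x[3] = -2
x[4] = 1

x = [2, -1, 2, -2, 1]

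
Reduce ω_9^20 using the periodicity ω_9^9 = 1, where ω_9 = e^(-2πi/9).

Since ω_9^9 = 1, powers reduce modulo 9.
20 mod 9 = 2
So ω_9^20 = ω_9^2 = e^(-2πi·2/9)

ω_9^20 = ω_9^2 = 0.1736-0.9848i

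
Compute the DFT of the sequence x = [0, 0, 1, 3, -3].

X[k] = Σ(n=0 to 4) x[n] · ω_5^(nk)
where ω_5 = e^(-2πi/5)

Computing each X[k]:
X[0] = 1
X[1] = -4.1631-1.6776i
X[2] = 3.6631-3.6655i
X[3] = 3.6631+3.6655i
X[4] = -4.1631+1.6776i

X = [1, -4.1631-1.6776i, 3.6631-3.6655i, 3.6631+3.6655i, -4.1631+1.6776i]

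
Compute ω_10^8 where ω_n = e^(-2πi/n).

ω_10^8 = e^(-2πi·8/10)
= cos(-2π·8/10) + i·sin(-2π·8/10)
= cos(-16π/10) + i·sin(-16π/10)

ω_10^8 = cos(-16π/10) + i·sin(-16π/10) = 0.3090+0.9511i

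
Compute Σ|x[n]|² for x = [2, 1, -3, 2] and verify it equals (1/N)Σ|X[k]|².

Time domain:
Σ|x[n]|² = |2|² + |1|² + |-3|² + |2|² = 18.0000

Frequency domain:
(1/4)Σ|X[k]|² = (1/4)(|2|² + |5+1i|² + |-4|² + |5-1i|²) = (1/4)·72.0000 = 18.0000

Both sides agree, confirming Parseval's theorem.

Σ|x[n]|² = (1/N)Σ|X[k]|² = 18.0000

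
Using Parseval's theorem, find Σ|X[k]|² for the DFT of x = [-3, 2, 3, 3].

Parseval: Σ|x[n]|² = (1/N)Σ|X[k]|², so Σ|X[k]|² = N·Σ|x[n]|² = 4·31.0000

Σ|X[k]|² = N·Σ|x[n]|² = 4·31.0000 = 124.0000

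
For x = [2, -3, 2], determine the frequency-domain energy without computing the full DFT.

Parseval: Σ|x[n]|² = (1/N)Σ|X[k]|², so Σ|X[k]|² = N·Σ|x[n]|² = 3·17.0000

Σ|X[k]|² = N·Σ|x[n]|² = 3·17.0000 = 51.0000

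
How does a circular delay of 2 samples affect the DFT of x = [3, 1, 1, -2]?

Time shift by 2: X_shifted[k] = ω_4^(2k) · X[k]
Shifted x = [1, -2, 3, 1]

DFT(x[n-2]) = [3, -2+3i, 5, -2-3i]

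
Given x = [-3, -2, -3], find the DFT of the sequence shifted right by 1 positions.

Time shift by 1: X_shifted[k] = ω_3^(1k) · X[k]
Shifted x = [-3, -3, -2]

DFT(x[n-1]) = [-8, -0.5000+0.8660i, -0.5000-0.8660i]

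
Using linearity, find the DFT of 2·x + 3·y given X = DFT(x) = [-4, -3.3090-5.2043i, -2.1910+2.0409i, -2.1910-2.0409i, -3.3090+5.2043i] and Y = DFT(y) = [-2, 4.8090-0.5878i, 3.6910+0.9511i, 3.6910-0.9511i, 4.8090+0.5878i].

By linearity: DFT(2x + 3y) = 2·DFT(x) + 3·DFT(y)
= 2·[-4, -3.3090-5.2043i, -2.1910+2.0409i, -2.1910-2.0409i, -3.3090+5.2043i] + 3·[-2, 4.8090-0.5878i, 3.6910+0.9511i, 3.6910-0.9511i, 4.8090+0.5878i]

Computing element-wise:
Z[0] = 2·(-4) + 3·(-2) = -14
Z[1] = 2·(-3.3090-5.2043i) + 3·(4.8090-0.5878i) = 7.8090-12.1720i
Z[2] = 2·(-2.1910+2.0409i) + 3·(3.6910+0.9511i) = 6.6910+6.9351i
Z[3] = 2·(-2.1910-2.0409i) + 3·(3.6910-0.9511i) = 6.6910-6.9351i
Z[4] = 2·(-3.3090+5.2043i) + 3·(4.8090+0.5878i) = 7.8090+12.1720i

DFT(2x + 3y) = 2·X + 3·Y = [-14, 7.8090-12.1720i, 6.6910+6.9351i, 6.6910-6.9351i, 7.8090+12.1720i]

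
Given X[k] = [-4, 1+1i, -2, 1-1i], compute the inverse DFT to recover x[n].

x[n] = (1/4) Σ(k=0 to 3) X[k] · e^(2πikn/4)

Computing each x[n]:
x[0] = -1
x[1] = -1
x[2] = -2
x[3] = 0

x = [-1, -1, -2, 0]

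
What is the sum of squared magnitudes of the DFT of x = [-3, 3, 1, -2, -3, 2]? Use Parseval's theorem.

Parseval: Σ|x[n]|² = (1/N)Σ|X[k]|², so Σ|X[k]|² = N·Σ|x[n]|² = 6·36.0000

Σ|X[k]|² = N·Σ|x[n]|² = 6·36.0000 = 216.0000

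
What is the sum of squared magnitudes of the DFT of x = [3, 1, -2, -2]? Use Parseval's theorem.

Parseval: Σ|x[n]|² = (1/N)Σ|X[k]|², so Σ|X[k]|² = N·Σ|x[n]|² = 4·18.0000

Σ|X[k]|² = N·Σ|x[n]|² = 4·18.0000 = 72.0000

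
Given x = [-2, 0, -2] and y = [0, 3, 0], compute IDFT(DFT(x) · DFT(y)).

(x ⊛ y)[n] = Σ(m=0 to 2) x[m] · y[(n-m) mod 3]

Computing each output sample:
(x ⊛ y)[0] = -6
(x ⊛ y)[1] = -6
(x ⊛ y)[2] = 0

x ⊛ y = [-6, -6, 0]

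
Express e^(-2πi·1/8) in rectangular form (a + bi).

ω_8^1 = e^(-2πi·1/8)
= cos(-2π·1/8) + i·sin(-2π·1/8)
= cos(-2π/8) + i·sin(-2π/8)

ω_8^1 = cos(-2π/8) + i·sin(-2π/8) = 0.7071-0.7071i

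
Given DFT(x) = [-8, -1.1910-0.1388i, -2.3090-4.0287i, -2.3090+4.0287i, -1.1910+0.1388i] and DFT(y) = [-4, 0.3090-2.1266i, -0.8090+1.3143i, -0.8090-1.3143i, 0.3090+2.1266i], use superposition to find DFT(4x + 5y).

By linearity: DFT(4x + 5y) = 4·DFT(x) + 5·DFT(y)
= 4·[-8, -1.1910-0.1388i, -2.3090-4.0287i, -2.3090+4.0287i, -1.1910+0.1388i] + 5·[-4, 0.3090-2.1266i, -0.8090+1.3143i, -0.8090-1.3143i, 0.3090+2.1266i]

Computing element-wise:
Z[0] = 4·(-8) + 5·(-4) = -52
Z[1] = 4·(-1.1910-0.1388i) + 5·(0.3090-2.1266i) = -3.2190-11.1882i
Z[2] = 4·(-2.3090-4.0287i) + 5·(-0.8090+1.3143i) = -13.2810-9.5433i
Z[3] = 4·(-2.3090+4.0287i) + 5·(-0.8090-1.3143i) = -13.2810+9.5433i
Z[4] = 4·(-1.1910+0.1388i) + 5·(0.3090+2.1266i) = -3.2190+11.1882i

DFT(4x + 5y) = 4·X + 5·Y = [-52, -3.2190-11.1882i, -13.2810-9.5433i, -13.2810+9.5433i, -3.2190+11.1882i]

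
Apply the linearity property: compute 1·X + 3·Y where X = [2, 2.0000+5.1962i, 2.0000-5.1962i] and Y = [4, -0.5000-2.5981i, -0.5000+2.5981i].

By linearity: DFT(1x + 3y) = 1·DFT(x) + 3·DFT(y)
= 1·[2, 2.0000+5.1962i, 2.0000-5.1962i] + 3·[4, -0.5000-2.5981i, -0.5000+2.5981i]

Computing element-wise:
Z[0] = 1·(2) + 3·(4) = 14
Z[1] = 1·(2.0000+5.1962i) + 3·(-0.5000-2.5981i) = 0.5000-2.5981i
Z[2] = 1·(2.0000-5.1962i) + 3·(-0.5000+2.5981i) = 0.5000+2.5981i

DFT(1x + 3y) = 1·X + 3·Y = [14, 0.5000-2.5981i, 0.5000+2.5981i]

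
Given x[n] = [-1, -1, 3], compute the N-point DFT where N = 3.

X[k] = Σ(n=0 to 2) x[n] · ω_3^(nk)
where ω_3 = e^(-2πi/3)

Computing each X[k]:
X[0] = 1
X[1] = -2.0000+3.4641i
X[2] = -2.0000-3.4641i

X = [1, -2.0000+3.4641i, -2.0000-3.4641i]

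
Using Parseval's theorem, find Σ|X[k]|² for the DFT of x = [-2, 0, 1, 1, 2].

Parseval: Σ|x[n]|² = (1/N)Σ|X[k]|², so Σ|X[k]|² = N·Σ|x[n]|² = 5·10.0000

Σ|X[k]|² = N·Σ|x[n]|² = 5·10.0000 = 50.0000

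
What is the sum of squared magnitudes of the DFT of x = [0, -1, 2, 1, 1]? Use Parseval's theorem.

Parseval: Σ|x[n]|² = (1/N)Σ|X[k]|², so Σ|X[k]|² = N·Σ|x[n]|² = 5·7.0000

Σ|X[k]|² = N·Σ|x[n]|² = 5·7.0000 = 35.0000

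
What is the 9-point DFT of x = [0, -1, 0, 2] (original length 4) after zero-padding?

Original 4-point DFT: [1, 3i, -1, -3i]
Zero-padded 9-point DFT provides frequency interpolation.

DFT_9([x, 0, ...]) = [1, -1.7660-1.0893i, -1.1736+2.7169i, 2.5000+0.8660i, -0.0603-1.3900i, -0.0603+1.3900i, 2.5000-0.8660i, -1.1736-2.7169i, -1.7660+1.0893i]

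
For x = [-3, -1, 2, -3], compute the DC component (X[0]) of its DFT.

X[0] = Σ(n=0 to 3) x[n] · ω_4^0 = Σ x[n]
= (-3) + (-1) + (2) + (-3)

X[0] = -5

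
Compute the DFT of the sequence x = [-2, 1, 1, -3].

X[k] = Σ(n=0 to 3) x[n] · ω_4^(nk)
where ω_4 = e^(-2πi/4)

Computing each X[k]:
X[0] = -3
X[1] = -3-4i
X[2] = 1
X[3] = -3+4i

X = [-3, -3-4i, 1, -3+4i]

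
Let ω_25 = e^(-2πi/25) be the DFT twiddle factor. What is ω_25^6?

ω_25^6 = e^(-2πi·6/25)
= cos(-2π·6/25) + i·sin(-2π·6/25)
= cos(-12π/25) + i·sin(-12π/25)

ω_25^6 = cos(-12π/25) + i·sin(-12π/25) = 0.0628-0.9980i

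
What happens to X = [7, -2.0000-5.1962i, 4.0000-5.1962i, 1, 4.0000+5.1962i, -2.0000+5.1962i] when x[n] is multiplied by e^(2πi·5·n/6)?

Modulation property: DFT(ω_6^(-5n)·x[n]) = X[(k-5) mod 6], so circularly shift X by 5 positions.

X[k-5] = [-2.0000-5.1962i, 4.0000-5.1962i, 1, 4.0000+5.1962i, -2.0000+5.1962i, 7]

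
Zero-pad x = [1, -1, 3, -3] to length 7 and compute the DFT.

Original 4-point DFT: [0, -2-2i, 8, -2+2i]
Zero-padded 7-point DFT provides frequency interpolation.

DFT_7([x, 0, ...]) = [0, 2.4119-0.8413i, -3.3509-0.0689i, 4.4390+5.7042i, 4.4390-5.7042i, -3.3509+0.0689i, 2.4119+0.8413i]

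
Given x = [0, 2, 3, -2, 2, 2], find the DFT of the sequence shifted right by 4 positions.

Time shift by 4: X_shifted[k] = ω_6^(4k) · X[k]
Shifted x = [3, -2, 2, 2, 0, 2]

DFT(x[n-4]) = [7, 1.7321i, 4.0000+5.1962i, 3, 4.0000-5.1962i, -1.7321i]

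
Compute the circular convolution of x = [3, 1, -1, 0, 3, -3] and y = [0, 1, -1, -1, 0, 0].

(x ⊛ y)[n] = Σ(m=0 to 5) x[m] · y[(n-m) mod 6]

Computing each output sample:
(x ⊛ y)[0] = -6
(x ⊛ y)[1] = 3
(x ⊛ y)[2] = 1
(x ⊛ y)[3] = -5
(x ⊛ y)[4] = 0
(x ⊛ y)[5] = 4

x ⊛ y = [-6, 3, 1, -5, 0, 4]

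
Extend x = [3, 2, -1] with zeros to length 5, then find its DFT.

Original 3-point DFT: [4, 2.5000-2.5981i, 2.5000+2.5981i]
Zero-padded 5-point DFT provides frequency interpolation.

DFT_5([x, 0, ...]) = [4, 4.4271-1.3143i, 1.0729-2.1266i, 1.0729+2.1266i, 4.4271+1.3143i]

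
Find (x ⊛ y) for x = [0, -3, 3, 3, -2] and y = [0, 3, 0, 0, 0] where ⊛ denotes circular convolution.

(x ⊛ y)[n] = Σ(m=0 to 4) x[m] · y[(n-m) mod 5]

Computing each output sample:
(x ⊛ y)[0] = -6
(x ⊛ y)[1] = 0
(x ⊛ y)[2] = -9
(x ⊛ y)[3] = 9
(x ⊛ y)[4] = 9

x ⊛ y = [-6, 0, -9, 9, 9]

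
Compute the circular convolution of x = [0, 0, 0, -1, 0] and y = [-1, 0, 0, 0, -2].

(x ⊛ y)[n] = Σ(m=0 to 4) x[m] · y[(n-m) mod 5]

Computing each output sample:
(x ⊛ y)[0] = 0
(x ⊛ y)[1] = 0
(x ⊛ y)[2] = 2
(x ⊛ y)[3] = 1
(x ⊛ y)[4] = 0

x ⊛ y = [0, 0, 2, 1, 0]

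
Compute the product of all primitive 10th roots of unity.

The primitive 10th roots of unity are ω_10^k for k coprime to 10: k ∈ {1, 3, 7, 9}
Their product equals the constant term of the cyclotomic polynomial Φ_10(x) up to sign.
For n ≥ 3, the product of all primitive nth roots of unity is 1. (For n=1 it is 1; for n=2 it is -1.)

1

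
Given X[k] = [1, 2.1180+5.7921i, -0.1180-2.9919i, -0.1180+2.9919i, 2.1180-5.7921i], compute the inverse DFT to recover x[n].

x[n] = (1/5) Σ(k=0 to 4) X[k] · e^(2πikn/5)

Computing each x[n]:
x[0] = 1
x[1] = -1
x[2] = -3
x[3] = 2
x[4] = 2

x = [1, -1, -3, 2, 2]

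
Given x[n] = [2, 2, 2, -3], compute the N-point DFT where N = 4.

X[k] = Σ(n=0 to 3) x[n] · ω_4^(nk)
where ω_4 = e^(-2πi/4)

Computing each X[k]:
X[0] = 3
X[1] = -5i
X[2] = 5
X[3] = 5i

X = [3, -5i, 5, 5i]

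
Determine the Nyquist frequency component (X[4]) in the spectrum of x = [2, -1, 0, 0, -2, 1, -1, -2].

X[4] = Σ(n=0 to 7) x[n] · ω_8^(4n) where ω_8 = e^(-2πi/8)
= (2)·ω_8^0 + (-1)·ω_8^4 + (0)·ω_8^8 + (0)·ω_8^12 + (-2)·ω_8^16 + (1)·ω_8^20 + (-1)·ω_8^24 + (-2)·ω_8^28

X[4] = 1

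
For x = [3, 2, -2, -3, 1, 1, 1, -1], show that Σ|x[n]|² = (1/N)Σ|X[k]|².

Time domain:
Σ|x[n]|² = |3|² + |2|² + |-2|² + |-3|² + |1|² + |1|² + |1|² + |-1|² = 30.0000

Frequency domain:
(1/8)Σ|X[k]|² = (1/8)(|2|² + |4.1213+3.7071i|² + |5-7i|² + |-0.1213-2.2929i|² + |4|² + |-0.1213+2.2929i|² + |5+7i|² + |4.1213-3.7071i|²) = (1/8)·240.0000 = 30.0000

Both sides agree, confirming Parseval's theorem.

Σ|x[n]|² = (1/N)Σ|X[k]|² = 30.0000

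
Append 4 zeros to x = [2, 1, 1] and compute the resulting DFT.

Original 3-point DFT: [4, 1, 1]
Zero-padded 7-point DFT provides frequency interpolation.

DFT_7([x, 0, ...]) = [4, 2.4010-1.7568i, 0.8765-0.5410i, 1.7225+0.3479i, 1.7225-0.3479i, 0.8765+0.5410i, 2.4010+1.7568i]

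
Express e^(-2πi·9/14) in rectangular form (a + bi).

ω_14^9 = e^(-2πi·9/14)
= cos(-2π·9/14) + i·sin(-2π·9/14)
= cos(-18π/14) + i·sin(-18π/14)

ω_14^9 = cos(-18π/14) + i·sin(-18π/14) = -0.6235+0.7818i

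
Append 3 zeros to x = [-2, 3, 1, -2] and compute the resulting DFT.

Original 4-point DFT: [0, -3-5i, -2, -3+5i]
Zero-padded 7-point DFT provides frequency interpolation.

DFT_7([x, 0, ...]) = [0, 1.4499-2.4527i, -4.8155-4.0546i, -3.6344+1.4300i, -3.6344-1.4300i, -4.8155+4.0546i, 1.4499+2.4527i]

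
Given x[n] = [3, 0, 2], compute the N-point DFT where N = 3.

X[k] = Σ(n=0 to 2) x[n] · ω_3^(nk)
where ω_3 = e^(-2πi/3)

Computing each X[k]:
X[0] = 5
X[1] = 2.0000+1.7321i
X[2] = 2.0000-1.7321i

X = [5, 2.0000+1.7321i, 2.0000-1.7321i]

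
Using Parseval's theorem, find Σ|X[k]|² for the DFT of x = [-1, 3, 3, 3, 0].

Parseval: Σ|x[n]|² = (1/N)Σ|X[k]|², so Σ|X[k]|² = N·Σ|x[n]|² = 5·28.0000

Σ|X[k]|² = N·Σ|x[n]|² = 5·28.0000 = 140.0000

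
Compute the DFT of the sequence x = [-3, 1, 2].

X[k] = Σ(n=0 to 2) x[n] · ω_3^(nk)
where ω_3 = e^(-2πi/3)

Computing each X[k]:
X[0] = 0
X[1] = -4.5000+0.8660i
X[2] = -4.5000-0.8660i

X = [0, -4.5000+0.8660i, -4.5000-0.8660i]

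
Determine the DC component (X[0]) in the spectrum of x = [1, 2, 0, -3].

X[0] = Σ(n=0 to 3) x[n] · ω_4^0 = Σ x[n]
= (1) + (2) + (0) + (-3)

X[0] = 0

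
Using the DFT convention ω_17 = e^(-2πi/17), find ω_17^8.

ω_17^8 = e^(-2πi·8/17)
= cos(-2π·8/17) + i·sin(-2π·8/17)
= cos(-16π/17) + i·sin(-16π/17)

ω_17^8 = cos(-16π/17) + i·sin(-16π/17) = -0.9830-0.1837i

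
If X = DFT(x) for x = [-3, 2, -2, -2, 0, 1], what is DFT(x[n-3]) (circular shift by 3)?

Time shift by 3: X_shifted[k] = ω_6^(3k) · X[k]
Shifted x = [-2, 0, 1, -3, 2, -2]

DFT(x[n-3]) = [-4, -1.5000-0.8660i, -5.5000-2.5981i, 6, -5.5000+2.5981i, -1.5000+0.8660i]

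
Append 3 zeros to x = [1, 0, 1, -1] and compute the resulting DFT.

Original 4-point DFT: [1, -1i, 3, 1i]
Zero-padded 7-point DFT provides frequency interpolation.

DFT_7([x, 0, ...]) = [1, 1.6784-0.5410i, -0.5245-0.3479i, 1.8460+1.7568i, 1.8460-1.7568i, -0.5245+0.3479i, 1.6784+0.5410i]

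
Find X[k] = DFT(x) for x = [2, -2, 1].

X[k] = Σ(n=0 to 2) x[n] · ω_3^(nk)
where ω_3 = e^(-2πi/3)

Computing each X[k]:
X[0] = 1
X[1] = 2.5000+2.5981i
X[2] = 2.5000-2.5981i

X = [1, 2.5000+2.5981i, 2.5000-2.5981i]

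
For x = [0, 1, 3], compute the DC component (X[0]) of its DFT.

X[0] = Σ(n=0 to 2) x[n] · ω_3^0 = Σ x[n]
= (0) + (1) + (3)

X[0] = 4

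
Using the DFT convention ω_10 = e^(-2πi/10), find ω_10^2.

ω_10^2 = e^(-2πi·2/10)
= cos(-2π·2/10) + i·sin(-2π·2/10)
= cos(-4π/10) + i·sin(-4π/10)

ω_10^2 = cos(-4π/10) + i·sin(-4π/10) = 0.3090-0.9511i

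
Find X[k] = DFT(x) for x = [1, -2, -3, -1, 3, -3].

X[k] = Σ(n=0 to 5) x[n] · ω_6^(nk)
where ω_6 = e^(-2πi/6)

Computing each X[k]:
X[0] = -5
X[1] = -0.5000+4.3301i
X[2] = 2.5000-6.0622i
X[3] = 7
X[4] = 2.5000+6.0622i
X[5] = -0.5000-4.3301i

X = [-5, -0.5000+4.3301i, 2.5000-6.0622i, 7, 2.5000+6.0622i, -0.5000-4.3301i]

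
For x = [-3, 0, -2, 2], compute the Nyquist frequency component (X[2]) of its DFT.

X[2] = Σ(n=0 to 3) x[n] · ω_4^(2n) where ω_4 = e^(-2πi/4)
= (-3)·ω_4^0 + (0)·ω_4^2 + (-2)·ω_4^4 + (2)·ω_4^6

X[2] = -7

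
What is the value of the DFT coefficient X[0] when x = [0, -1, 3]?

X[0] = Σ(n=0 to 2) x[n] · ω_3^0 = Σ x[n]
= (0) + (-1) + (3)

X[0] = 2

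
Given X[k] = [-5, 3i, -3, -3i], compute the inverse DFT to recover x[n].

x[n] = (1/4) Σ(k=0 to 3) X[k] · e^(2πikn/4)

Computing each x[n]:
x[0] = -2
x[1] = -2
x[2] = -2
x[3] = 1

x = [-2, -2, -2, 1]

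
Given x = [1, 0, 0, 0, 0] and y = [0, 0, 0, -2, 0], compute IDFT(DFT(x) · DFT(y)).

(x ⊛ y)[n] = Σ(m=0 to 4) x[m] · y[(n-m) mod 5]

Computing each output sample:
(x ⊛ y)[0] = 0
(x ⊛ y)[1] = 0
(x ⊛ y)[2] = 0
(x ⊛ y)[3] = -2
(x ⊛ y)[4] = 0

x ⊛ y = [0, 0, 0, -2, 0]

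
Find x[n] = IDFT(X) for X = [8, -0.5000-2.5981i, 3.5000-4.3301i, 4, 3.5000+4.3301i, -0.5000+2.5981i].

x[n] = (1/6) Σ(k=0 to 5) X[k] · e^(2πikn/6)

Computing each x[n]:
x[0] = 3
x[1] = 2
x[2] = 1
x[3] = 2
x[4] = 2
x[5] = -2

x = [3, 2, 1, 2, 2, -2]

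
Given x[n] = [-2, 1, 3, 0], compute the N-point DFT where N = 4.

X[k] = Σ(n=0 to 3) x[n] · ω_4^(nk)
where ω_4 = e^(-2πi/4)

Computing each X[k]:
X[0] = 2
X[1] = -5-1i
X[2] = 0
X[3] = -5+1i

X = [2, -5-1i, 0, -5+1i]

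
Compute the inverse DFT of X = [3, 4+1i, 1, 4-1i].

x[n] = (1/4) Σ(k=0 to 3) X[k] · e^(2πikn/4)

Computing each x[n]:
x[0] = 3
x[1] = 0
x[2] = -1
x[3] = 1

x = [3, 0, -1, 1]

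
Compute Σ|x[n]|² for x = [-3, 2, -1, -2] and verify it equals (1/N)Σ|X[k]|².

Time domain:
Σ|x[n]|² = |-3|² + |2|² + |-1|² + |-2|² = 18.0000

Frequency domain:
(1/4)Σ|X[k]|² = (1/4)(|-4|² + |-2-4i|² + |-4|² + |-2+4i|²) = (1/4)·72.0000 = 18.0000

Both sides agree, confirming Parseval's theorem.

Σ|x[n]|² = (1/N)Σ|X[k]|² = 18.0000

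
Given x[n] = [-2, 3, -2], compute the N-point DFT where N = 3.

X[k] = Σ(n=0 to 2) x[n] · ω_3^(nk)
where ω_3 = e^(-2πi/3)

Computing each X[k]:
X[0] = -1
X[1] = -2.5000-4.3301i
X[2] = -2.5000+4.3301i

X = [-1, -2.5000-4.3301i, -2.5000+4.3301i]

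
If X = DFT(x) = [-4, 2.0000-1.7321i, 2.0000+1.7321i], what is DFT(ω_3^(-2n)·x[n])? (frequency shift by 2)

Modulation property: DFT(ω_3^(-2n)·x[n]) = X[(k-2) mod 3], so circularly shift X by 2 positions.

X[k-2] = [2.0000-1.7321i, 2.0000+1.7321i, -4]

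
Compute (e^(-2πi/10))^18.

Since ω_10^10 = 1, powers reduce modulo 10.
18 mod 10 = 8
So ω_10^18 = ω_10^8 = e^(-2πi·8/10)

ω_10^18 = ω_10^8 = 0.3090+0.9511i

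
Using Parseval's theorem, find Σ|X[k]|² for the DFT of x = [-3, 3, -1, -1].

Parseval: Σ|x[n]|² = (1/N)Σ|X[k]|², so Σ|X[k]|² = N·Σ|x[n]|² = 4·20.0000

Σ|X[k]|² = N·Σ|x[n]|² = 4·20.0000 = 80.0000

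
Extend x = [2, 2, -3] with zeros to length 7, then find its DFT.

Original 3-point DFT: [1, 2.5000-4.3301i, 2.5000+4.3301i]
Zero-padded 7-point DFT provides frequency interpolation.

DFT_7([x, 0, ...]) = [1, 3.9145+1.3611i, 4.2579-3.2515i, -1.6724-3.2133i, -1.6724+3.2133i, 4.2579+3.2515i, 3.9145-1.3611i]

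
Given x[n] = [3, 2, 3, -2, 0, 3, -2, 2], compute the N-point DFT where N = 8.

X[k] = Σ(n=0 to 7) x[n] · ω_8^(nk)
where ω_8 = e^(-2πi/8)

Computing each X[k]:
X[0] = 9
X[1] = 5.1213-1.4645i
X[2] = 2-5i
X[3] = 0.8787+8.5355i
X[4] = -1
X[5] = 0.8787-8.5355i
X[6] = 2+5i
X[7] = 5.1213+1.4645i

X = [9, 5.1213-1.4645i, 2-5i, 0.8787+8.5355i, -1, 0.8787-8.5355i, 2+5i, 5.1213+1.4645i]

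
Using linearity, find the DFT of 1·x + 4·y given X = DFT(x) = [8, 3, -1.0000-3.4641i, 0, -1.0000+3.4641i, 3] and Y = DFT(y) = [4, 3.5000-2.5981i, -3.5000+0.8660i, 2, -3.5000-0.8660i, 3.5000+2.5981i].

By linearity: DFT(1x + 4y) = 1·DFT(x) + 4·DFT(y)
= 1·[8, 3, -1.0000-3.4641i, 0, -1.0000+3.4641i, 3] + 4·[4, 3.5000-2.5981i, -3.5000+0.8660i, 2, -3.5000-0.8660i, 3.5000+2.5981i]

Computing element-wise:
Z[0] = 1·(8) + 4·(4) = 24
Z[1] = 1·(3) + 4·(3.5000-2.5981i) = 17.0000-10.3924i
Z[2] = 1·(-1.0000-3.4641i) + 4·(-3.5000+0.8660i) = -15.0000-0.0001i
Z[3] = 1·(0) + 4·(2) = 8
Z[4] = 1·(-1.0000+3.4641i) + 4·(-3.5000-0.8660i) = -15.0000+0.0001i
Z[5] = 1·(3) + 4·(3.5000+2.5981i) = 17.0000+10.3924i

DFT(1x + 4y) = 1·X + 4·Y = [24, 17.0000-10.3924i, -15.0000-0.0001i, 8, -15.0000+0.0001i, 17.0000+10.3924i]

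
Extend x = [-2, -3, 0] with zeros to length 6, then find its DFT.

Original 3-point DFT: [-5, -0.5000+2.5981i, -0.5000-2.5981i]
Zero-padded 6-point DFT provides frequency interpolation.

DFT_6([x, 0, ...]) = [-5, -3.5000+2.5981i, -0.5000+2.5981i, 1, -0.5000-2.5981i, -3.5000-2.5981i]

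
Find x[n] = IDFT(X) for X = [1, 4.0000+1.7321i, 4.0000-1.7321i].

x[n] = (1/3) Σ(k=0 to 2) X[k] · e^(2πikn/3)

Computing each x[n]:
x[0] = 3
x[1] = -2
x[2] = 0

x = [3, -2, 0]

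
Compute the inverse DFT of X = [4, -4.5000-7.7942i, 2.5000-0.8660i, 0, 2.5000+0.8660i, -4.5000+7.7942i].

x[n] = (1/6) Σ(k=0 to 5) X[k] · e^(2πikn/6)

Computing each x[n]:
x[0] = 0
x[1] = 2
x[2] = 3
x[3] = 3
x[4] = -1
x[5] = -3

x = [0, 2, 3, 3, -1, -3]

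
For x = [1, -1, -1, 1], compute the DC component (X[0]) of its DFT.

X[0] = Σ(n=0 to 3) x[n] · ω_4^0 = Σ x[n]
= (1) + (-1) + (-1) + (1)

X[0] = 0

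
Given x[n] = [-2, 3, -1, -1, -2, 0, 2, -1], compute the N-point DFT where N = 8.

X[k] = Σ(n=0 to 7) x[n] · ω_8^(nk)
where ω_8 = e^(-2πi/8)

Computing each X[k]:
X[0] = -2
X[1] = 2.1213+0.8787i
X[2] = -5-5i
X[3] = -2.1213-5.1213i
X[4] = -4
X[5] = -2.1213+5.1213i
X[6] = -5+5i
X[7] = 2.1213-0.8787i

X = [-2, 2.1213+0.8787i, -5-5i, -2.1213-5.1213i, -4, -2.1213+5.1213i, -5+5i, 2.1213-0.8787i]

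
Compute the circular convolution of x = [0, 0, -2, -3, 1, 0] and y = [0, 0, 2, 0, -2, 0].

(x ⊛ y)[n] = Σ(m=0 to 5) x[m] · y[(n-m) mod 6]

Computing each output sample:
(x ⊛ y)[0] = 6
(x ⊛ y)[1] = 6
(x ⊛ y)[2] = -2
(x ⊛ y)[3] = 0
(x ⊛ y)[4] = -4
(x ⊛ y)[5] = -6

x ⊛ y = [6, 6, -2, 0, -4, -6]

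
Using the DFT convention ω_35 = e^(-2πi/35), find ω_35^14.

ω_35^14 = e^(-2πi·14/35)
= cos(-2π·14/35) + i·sin(-2π·14/35)
= cos(-28π/35) + i·sin(-28π/35)

ω_35^14 = cos(-28π/35) + i·sin(-28π/35) = -0.8090-0.5878i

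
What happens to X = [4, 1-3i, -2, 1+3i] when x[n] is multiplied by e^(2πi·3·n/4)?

Modulation property: DFT(ω_4^(-3n)·x[n]) = X[(k-3) mod 4], so circularly shift X by 3 positions.

X[k-3] = [1-3i, -2, 1+3i, 4]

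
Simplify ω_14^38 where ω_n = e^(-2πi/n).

Since ω_14^14 = 1, powers reduce modulo 14.
38 mod 14 = 10
So ω_14^38 = ω_14^10 = e^(-2πi·10/14)

ω_14^38 = ω_14^10 = -0.2225+0.9749i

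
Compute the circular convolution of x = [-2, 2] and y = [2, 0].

(x ⊛ y)[n] = Σ(m=0 to 1) x[m] · y[(n-m) mod 2]

Computing each output sample:
(x ⊛ y)[0] = -4
(x ⊛ y)[1] = 4

x ⊛ y = [-4, 4]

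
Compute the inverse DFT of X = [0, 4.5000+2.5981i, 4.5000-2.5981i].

x[n] = (1/3) Σ(k=0 to 2) X[k] · e^(2πikn/3)

Computing each x[n]:
x[0] = 3
x[1] = -3
x[2] = 0

x = [3, -3, 0]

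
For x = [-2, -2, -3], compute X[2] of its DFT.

X[2] = Σ(n=0 to 2) x[n] · ω_3^(2n) where ω_3 = e^(-2πi/3)
= (-2)·ω_3^0 + (-2)·ω_3^2 + (-3)·ω_3^4

X[2] = 0.5000+0.8660i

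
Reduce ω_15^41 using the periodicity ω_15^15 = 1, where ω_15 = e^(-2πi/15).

Since ω_15^15 = 1, powers reduce modulo 15.
41 mod 15 = 11
So ω_15^41 = ω_15^11 = e^(-2πi·11/15)

ω_15^41 = ω_15^11 = -0.1045+0.9945i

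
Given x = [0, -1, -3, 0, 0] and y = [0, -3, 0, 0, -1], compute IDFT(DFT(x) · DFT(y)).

(x ⊛ y)[n] = Σ(m=0 to 4) x[m] · y[(n-m) mod 5]

Computing each output sample:
(x ⊛ y)[0] = 1
(x ⊛ y)[1] = 3
(x ⊛ y)[2] = 3
(x ⊛ y)[3] = 9
(x ⊛ y)[4] = 0

x ⊛ y = [1, 3, 3, 9, 0]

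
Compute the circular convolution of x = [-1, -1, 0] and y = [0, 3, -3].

(x ⊛ y)[n] = Σ(m=0 to 2) x[m] · y[(n-m) mod 3]

Computing each output sample:
(x ⊛ y)[0] = 3
(x ⊛ y)[1] = -3
(x ⊛ y)[2] = 0

x ⊛ y = [3, -3, 0]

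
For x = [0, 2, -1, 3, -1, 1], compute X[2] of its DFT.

X[2] = Σ(n=0 to 5) x[n] · ω_6^(2n) where ω_6 = e^(-2πi/6)
= (0)·ω_6^0 + (2)·ω_6^2 + (-1)·ω_6^4 + (3)·ω_6^6 + (-1)·ω_6^8 + (1)·ω_6^10

X[2] = 2.5000-0.8660i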